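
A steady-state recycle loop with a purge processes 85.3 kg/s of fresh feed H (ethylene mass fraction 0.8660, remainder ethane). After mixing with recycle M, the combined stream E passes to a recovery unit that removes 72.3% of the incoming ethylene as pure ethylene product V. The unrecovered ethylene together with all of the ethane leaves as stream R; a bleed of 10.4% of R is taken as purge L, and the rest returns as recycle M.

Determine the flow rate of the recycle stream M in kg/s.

122.9 kg/s

ethane enters only via H and leaves only via the purge: 85.3×0.134 = 0.104×(ethane in R), and the recovery unit passes all ethane, so ethane in E = ethane in R = 109.91 kg/s.
ethylene in E: m_A = 85.3×0.866 + (1−0.104)·(1−0.723)·m_A, so m_A = 73.87/0.7518 = 98.256 kg/s.
R = (1−0.723)×98.256 + 109.91 = 137.12 kg/s.
Recycle M = (1−0.104)×137.12 = 122.86 kg/s.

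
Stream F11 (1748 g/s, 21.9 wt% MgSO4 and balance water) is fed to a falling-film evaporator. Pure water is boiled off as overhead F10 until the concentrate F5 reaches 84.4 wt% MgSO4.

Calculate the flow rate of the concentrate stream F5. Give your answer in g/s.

453.6 g/s

MgSO4 is conserved: 1748×0.219 = 382.81 g/s all reports to the concentrate.
Concentrate = 382.81/(target fraction) = 453.57 g/s.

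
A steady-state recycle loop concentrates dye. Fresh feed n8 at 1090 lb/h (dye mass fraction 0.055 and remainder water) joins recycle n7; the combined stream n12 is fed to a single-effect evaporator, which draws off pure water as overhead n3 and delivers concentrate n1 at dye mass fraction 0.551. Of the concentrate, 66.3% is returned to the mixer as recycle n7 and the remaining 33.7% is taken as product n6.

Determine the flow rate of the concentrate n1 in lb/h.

Overall dye balance (none leaves overhead): dye in fresh feed = dye in product, i.e. 1090×0.055 = (1−0.663)·n1·0.551.
n1 = 59.95/(0.551×0.337) = 322.86 lb/h.

322.9 lb/h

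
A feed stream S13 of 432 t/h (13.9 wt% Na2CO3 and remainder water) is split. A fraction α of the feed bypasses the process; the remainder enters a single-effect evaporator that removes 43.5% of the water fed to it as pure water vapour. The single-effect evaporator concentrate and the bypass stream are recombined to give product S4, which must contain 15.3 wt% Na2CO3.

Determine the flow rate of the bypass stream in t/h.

326.5 t/h

All 432×0.139 = 60.048 t/h of Na2CO3 reaches S4, so S4 = 60.048/0.153 = 392.47 t/h and vapour = 39.529 t/h.
The evaporator receives (1−α)·432 of feed at 0.861 water and removes 0.435 of that water:
0.435×0.861×(1−α)×432 = 39.529
(1−α) = 39.529/161.8 = 0.2443;  α = 0.7557.
Bypass flow = 0.7557×432 = 326.46 t/h.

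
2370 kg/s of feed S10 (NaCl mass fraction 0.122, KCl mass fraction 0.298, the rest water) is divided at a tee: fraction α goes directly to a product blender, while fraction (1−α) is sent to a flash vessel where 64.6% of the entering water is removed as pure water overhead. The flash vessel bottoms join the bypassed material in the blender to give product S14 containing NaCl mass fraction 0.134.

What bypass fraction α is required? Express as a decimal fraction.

All 2370×0.122 = 289.14 kg/s of NaCl reaches S14, so S14 = 289.14/0.134 = 2157.8 kg/s and vapour = 212.24 kg/s.
The evaporator receives (1−α)·2370 of feed at 0.580 water and removes 0.646 of that water:
0.646×0.580×(1−α)×2370 = 212.24
(1−α) = 212.24/887.99 = 0.2390;  α = 0.7610.

0.761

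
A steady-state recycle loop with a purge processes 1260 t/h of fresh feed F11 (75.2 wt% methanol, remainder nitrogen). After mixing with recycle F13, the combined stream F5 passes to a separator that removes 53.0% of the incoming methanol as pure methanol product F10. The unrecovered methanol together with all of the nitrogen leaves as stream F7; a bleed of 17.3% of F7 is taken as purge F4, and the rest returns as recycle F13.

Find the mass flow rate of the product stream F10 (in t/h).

methanol in F5: m_A = 1260×0.752 + (1−0.173)·(1−0.530)·m_A, so m_A = 947.52/0.6113 = 1550 t/h.
Product F10 = 0.530×1550 = 821.49 t/h.

821.5 t/h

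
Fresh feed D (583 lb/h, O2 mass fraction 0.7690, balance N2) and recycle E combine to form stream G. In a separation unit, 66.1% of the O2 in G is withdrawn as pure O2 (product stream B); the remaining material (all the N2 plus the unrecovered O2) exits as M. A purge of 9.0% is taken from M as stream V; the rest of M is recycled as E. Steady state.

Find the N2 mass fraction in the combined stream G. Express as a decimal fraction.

0.6977

N2 enters only via D and leaves only via the purge: 583×0.231 = 0.090×(N2 in M), and the separation unit passes all N2, so N2 in G = N2 in M = 1496.4 lb/h.
O2 in G: m_A = 583×0.769 + (1−0.090)·(1−0.661)·m_A, so m_A = 448.33/0.6915 = 648.33 lb/h.
G = 648.33 + 1496.4 = 2144.7 lb/h.
N2 fraction in G = 1496.4/2144.7 = 0.6977.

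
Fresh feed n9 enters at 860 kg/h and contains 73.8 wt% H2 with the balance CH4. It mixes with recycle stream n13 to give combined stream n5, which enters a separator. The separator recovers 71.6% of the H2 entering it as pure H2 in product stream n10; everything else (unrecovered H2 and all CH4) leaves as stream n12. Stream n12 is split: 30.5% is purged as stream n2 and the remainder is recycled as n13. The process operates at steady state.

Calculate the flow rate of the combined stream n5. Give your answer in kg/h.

CH4 enters only via n9 and leaves only via the purge: 860×0.262 = 0.305×(CH4 in n12), and the separator passes all CH4, so CH4 in n5 = CH4 in n12 = 738.75 kg/h.
H2 in n5: m_A = 860×0.738 + (1−0.305)·(1−0.716)·m_A, so m_A = 634.68/0.8026 = 790.76 kg/h.
n5 = 790.76 + 738.75 = 1529.5 kg/h.

1530 kg/h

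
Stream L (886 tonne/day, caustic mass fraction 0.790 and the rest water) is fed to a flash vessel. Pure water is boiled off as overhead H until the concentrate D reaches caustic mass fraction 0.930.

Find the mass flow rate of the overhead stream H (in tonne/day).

133.4 tonne/day

caustic is conserved: 886×0.790 = 699.94 tonne/day all reports to the concentrate.
Concentrate = 699.94/(target fraction) = 752.62 tonne/day.
Overhead = 886 − 752.62 = 133.38 tonne/day.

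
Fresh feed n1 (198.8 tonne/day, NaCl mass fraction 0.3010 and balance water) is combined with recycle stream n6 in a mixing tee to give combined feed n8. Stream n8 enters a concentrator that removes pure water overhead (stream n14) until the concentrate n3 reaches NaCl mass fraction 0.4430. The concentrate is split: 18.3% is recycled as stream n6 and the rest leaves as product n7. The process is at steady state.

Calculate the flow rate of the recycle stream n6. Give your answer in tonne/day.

30.26 tonne/day

Overall NaCl balance (none leaves overhead): NaCl in fresh feed = NaCl in product, i.e. 198.8×0.301 = (1−0.183)·n3·0.443.
n3 = 59.839/(0.443×0.817) = 165.33 tonne/day.
Recycle n6 = 0.183×165.33 = 30.256 tonne/day.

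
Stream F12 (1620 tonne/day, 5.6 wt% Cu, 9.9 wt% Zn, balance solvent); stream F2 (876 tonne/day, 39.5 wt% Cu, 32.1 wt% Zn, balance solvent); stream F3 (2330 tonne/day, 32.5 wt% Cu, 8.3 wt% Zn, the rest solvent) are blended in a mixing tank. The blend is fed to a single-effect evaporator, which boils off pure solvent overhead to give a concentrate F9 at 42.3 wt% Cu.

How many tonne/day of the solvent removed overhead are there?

2003 tonne/day

Cu entering = 1620×0.056 + 876×0.395 + 2330×0.325 = 1194 tonne/day.
All Cu reports to F9, so F9 = 1194/0.423 = 2822.7 tonne/day.
Total feed = 4826 tonne/day; overhead = 4826 − 2822.7 = 2003.3 tonne/day.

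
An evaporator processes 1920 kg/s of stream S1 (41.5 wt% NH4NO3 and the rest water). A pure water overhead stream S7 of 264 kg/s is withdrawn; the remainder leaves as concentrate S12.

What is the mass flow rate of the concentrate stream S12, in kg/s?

Concentrate = 1920 − 264 = 1656 kg/s.

1656 kg/s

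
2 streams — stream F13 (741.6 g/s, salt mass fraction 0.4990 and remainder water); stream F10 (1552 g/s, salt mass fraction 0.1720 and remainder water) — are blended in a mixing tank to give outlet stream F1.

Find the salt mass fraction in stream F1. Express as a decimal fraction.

0.2777

Total flow out = 741.6 + 1552 = 2293.6 g/s.
salt in = 741.6×0.499 + 1552×0.172 = 637 g/s.
salt mass fraction in F1 = 637/2293.6 = 0.2777.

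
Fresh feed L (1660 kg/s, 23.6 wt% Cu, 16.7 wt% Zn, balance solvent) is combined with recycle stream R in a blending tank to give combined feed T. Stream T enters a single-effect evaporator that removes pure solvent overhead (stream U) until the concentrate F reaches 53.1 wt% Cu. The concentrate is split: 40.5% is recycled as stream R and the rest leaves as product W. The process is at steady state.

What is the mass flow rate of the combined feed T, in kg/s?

Overall Cu balance (none leaves overhead): Cu in fresh feed = Cu in product, i.e. 1660×0.236 = (1−0.405)·F·0.531.
F = 391.76/(0.531×0.595) = 1240 kg/s.
Recycle R = 0.405×1240 = 502.18 kg/s.
Combined feed T = 1660 + 502.18 = 2162.2 kg/s.

2162 kg/s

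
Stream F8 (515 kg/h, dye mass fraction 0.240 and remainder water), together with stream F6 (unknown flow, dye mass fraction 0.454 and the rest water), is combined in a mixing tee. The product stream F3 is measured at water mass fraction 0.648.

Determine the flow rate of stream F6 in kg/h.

565.5 kg/h

Let F6 be the unknown flow. Total out = 515 + F6.
water balance: 391.4 + 0.546·F6 = 0.648·(515 + F6)
(0.546 − 0.648)·F6 = 0.648×515 − 391.4 = -57.68
F6 = -57.68 / -0.102 = 565.49 kg/h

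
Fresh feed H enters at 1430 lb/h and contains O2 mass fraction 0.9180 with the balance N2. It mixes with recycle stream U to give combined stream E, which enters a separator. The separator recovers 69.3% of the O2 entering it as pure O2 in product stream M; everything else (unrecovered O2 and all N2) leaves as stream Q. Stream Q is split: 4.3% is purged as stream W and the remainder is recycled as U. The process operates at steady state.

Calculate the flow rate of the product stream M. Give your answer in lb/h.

1288 lb/h

O2 in E: m_A = 1430×0.918 + (1−0.043)·(1−0.693)·m_A, so m_A = 1312.7/0.7062 = 1858.9 lb/h.
Product M = 0.693×1858.9 = 1288.2 lb/h.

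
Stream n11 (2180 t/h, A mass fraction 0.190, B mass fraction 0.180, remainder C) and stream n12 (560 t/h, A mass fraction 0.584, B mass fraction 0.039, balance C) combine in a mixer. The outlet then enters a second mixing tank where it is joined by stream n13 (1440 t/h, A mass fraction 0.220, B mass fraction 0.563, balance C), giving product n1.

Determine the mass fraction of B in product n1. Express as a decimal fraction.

Overall, product flow = 4180 t/h.
B in = 2180×0.180 + 560×0.039 + 1440×0.563 = 1225 t/h.
B fraction in n1 = 0.293.

0.293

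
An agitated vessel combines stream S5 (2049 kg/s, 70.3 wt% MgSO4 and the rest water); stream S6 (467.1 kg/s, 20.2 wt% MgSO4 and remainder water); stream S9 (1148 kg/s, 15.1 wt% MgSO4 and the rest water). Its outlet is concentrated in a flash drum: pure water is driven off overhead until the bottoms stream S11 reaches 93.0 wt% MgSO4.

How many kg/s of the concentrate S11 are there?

1837 kg/s

MgSO4 entering = 2049×0.703 + 467.1×0.202 + 1148×0.151 = 1708.1 kg/s.
All MgSO4 reports to S11, so S11 = 1708.1/0.930 = 1836.7 kg/s.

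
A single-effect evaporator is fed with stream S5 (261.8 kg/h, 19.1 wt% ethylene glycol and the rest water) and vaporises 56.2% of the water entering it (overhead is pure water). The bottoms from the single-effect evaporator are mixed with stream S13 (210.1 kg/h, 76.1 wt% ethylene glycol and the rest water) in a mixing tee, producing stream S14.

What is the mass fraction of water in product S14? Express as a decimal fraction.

Vapour removed = 0.562×0.809×261.8 = 119.03 kg/h; concentrate = 142.77 kg/h.
water reaching the mixer = 92.767 (from concentrate) + 210.1×0.239 = 142.98 kg/h.
Product flow = 142.77 + 210.1 = 352.87 kg/h; water fraction = 0.405.

0.405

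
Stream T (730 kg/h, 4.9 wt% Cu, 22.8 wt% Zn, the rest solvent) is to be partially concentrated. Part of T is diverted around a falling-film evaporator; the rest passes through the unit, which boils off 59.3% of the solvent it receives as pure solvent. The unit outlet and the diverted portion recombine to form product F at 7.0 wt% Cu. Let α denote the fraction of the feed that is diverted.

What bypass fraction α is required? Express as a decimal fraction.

All 730×0.049 = 35.77 kg/h of Cu reaches F, so F = 35.77/0.070 = 511 kg/h and vapour = 219 kg/h.
The evaporator receives (1−α)·730 of feed at 0.723 solvent and removes 0.593 of that solvent:
0.593×0.723×(1−α)×730 = 219
(1−α) = 219/312.98 = 0.6997;  α = 0.3003.

0.300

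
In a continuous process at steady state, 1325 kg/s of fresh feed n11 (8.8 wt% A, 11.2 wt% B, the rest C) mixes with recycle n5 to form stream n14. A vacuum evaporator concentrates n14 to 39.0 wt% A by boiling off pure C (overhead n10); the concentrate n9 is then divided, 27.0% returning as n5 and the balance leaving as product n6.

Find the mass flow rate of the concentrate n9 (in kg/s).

409.6 kg/s

Overall A balance (none leaves overhead): A in fresh feed = A in product, i.e. 1325×0.088 = (1−0.270)·n9·0.390.
n9 = 116.6/(0.390×0.730) = 409.55 kg/s.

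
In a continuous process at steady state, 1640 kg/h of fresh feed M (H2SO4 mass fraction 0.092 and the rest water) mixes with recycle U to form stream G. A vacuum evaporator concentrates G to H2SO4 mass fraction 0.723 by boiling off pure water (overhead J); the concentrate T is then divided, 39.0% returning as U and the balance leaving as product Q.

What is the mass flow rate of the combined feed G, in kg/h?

1773 kg/h

Overall H2SO4 balance (none leaves overhead): H2SO4 in fresh feed = H2SO4 in product, i.e. 1640×0.092 = (1−0.390)·T·0.723.
T = 150.88/(0.723×0.610) = 342.11 kg/h.
Recycle U = 0.390×342.11 = 133.42 kg/h.
Combined feed G = 1640 + 133.42 = 1773.4 kg/h.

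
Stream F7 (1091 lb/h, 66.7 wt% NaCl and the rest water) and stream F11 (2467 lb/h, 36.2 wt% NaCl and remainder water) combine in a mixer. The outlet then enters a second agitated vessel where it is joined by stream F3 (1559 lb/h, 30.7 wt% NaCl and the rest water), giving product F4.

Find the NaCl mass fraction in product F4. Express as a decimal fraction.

Overall, product flow = 5117 lb/h.
NaCl in = 1091×0.667 + 2467×0.362 + 1559×0.307 = 2099.4 lb/h.
NaCl fraction in F4 = 0.410.

0.410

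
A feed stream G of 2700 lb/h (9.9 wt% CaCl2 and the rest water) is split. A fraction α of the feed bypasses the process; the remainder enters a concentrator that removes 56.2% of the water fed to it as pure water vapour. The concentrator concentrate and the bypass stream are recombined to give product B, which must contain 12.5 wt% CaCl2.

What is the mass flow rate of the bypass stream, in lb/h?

All 2700×0.099 = 267.3 lb/h of CaCl2 reaches B, so B = 267.3/0.125 = 2138.4 lb/h and vapour = 561.6 lb/h.
The evaporator receives (1−α)·2700 of feed at 0.901 water and removes 0.562 of that water:
0.562×0.901×(1−α)×2700 = 561.6
(1−α) = 561.6/1367.2 = 0.4108;  α = 0.5892.
Bypass flow = 0.5892×2700 = 1590.9 lb/h.

1591 lb/h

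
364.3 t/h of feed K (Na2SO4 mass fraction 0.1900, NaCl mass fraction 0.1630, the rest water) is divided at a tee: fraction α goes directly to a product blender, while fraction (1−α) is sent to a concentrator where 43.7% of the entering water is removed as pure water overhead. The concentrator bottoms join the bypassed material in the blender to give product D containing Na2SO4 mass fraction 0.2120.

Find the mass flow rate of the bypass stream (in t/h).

230.6 t/h

All 364.3×0.190 = 69.217 t/h of Na2SO4 reaches D, so D = 69.217/0.212 = 326.5 t/h and vapour = 37.805 t/h.
The evaporator receives (1−α)·364.3 of feed at 0.647 water and removes 0.437 of that water:
0.437×0.647×(1−α)×364.3 = 37.805
(1−α) = 37.805/103 = 0.3670;  α = 0.6330.
Bypass flow = 0.6330×364.3 = 230.59 t/h.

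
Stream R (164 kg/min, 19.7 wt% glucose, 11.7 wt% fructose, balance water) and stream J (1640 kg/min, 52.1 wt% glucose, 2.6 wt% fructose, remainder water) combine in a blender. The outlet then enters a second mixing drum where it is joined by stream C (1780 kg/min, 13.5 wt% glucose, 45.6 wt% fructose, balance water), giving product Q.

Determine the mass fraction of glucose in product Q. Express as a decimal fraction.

0.314

Overall, product flow = 3584 kg/min.
glucose in = 164×0.197 + 1640×0.521 + 1780×0.135 = 1127 kg/min.
glucose fraction in Q = 0.314.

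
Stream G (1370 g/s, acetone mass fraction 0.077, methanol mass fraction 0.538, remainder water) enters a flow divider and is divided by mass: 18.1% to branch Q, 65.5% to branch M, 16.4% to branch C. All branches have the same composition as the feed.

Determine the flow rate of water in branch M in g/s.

345.5 g/s

Branch M total = 0.655×1370 = 897.35 g/s.
water in M = 0.385×897.35 = 345.48 g/s.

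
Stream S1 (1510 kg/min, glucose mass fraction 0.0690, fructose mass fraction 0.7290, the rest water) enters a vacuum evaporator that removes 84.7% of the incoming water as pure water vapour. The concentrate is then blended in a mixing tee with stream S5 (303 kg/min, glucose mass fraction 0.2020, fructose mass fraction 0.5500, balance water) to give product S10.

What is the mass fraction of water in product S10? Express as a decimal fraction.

Vapour removed = 0.847×0.202×1510 = 258.35 kg/min; concentrate = 1251.6 kg/min.
water reaching the mixer = 46.668 (from concentrate) + 303×0.248 = 121.81 kg/min.
Product flow = 1251.6 + 303 = 1554.6 kg/min; water fraction = 0.0784.

0.0784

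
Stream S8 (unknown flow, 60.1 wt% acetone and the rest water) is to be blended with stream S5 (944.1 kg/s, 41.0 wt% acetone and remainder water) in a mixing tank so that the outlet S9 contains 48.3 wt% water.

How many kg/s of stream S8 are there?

1203 kg/s

Let S8 be the unknown flow. Total out = 944.1 + S8.
water balance: 557.02 + 0.399·S8 = 0.483·(944.1 + S8)
(0.399 − 0.483)·S8 = 0.483×944.1 − 557.02 = -101.02
S8 = -101.02 / -0.084 = 1202.6 kg/s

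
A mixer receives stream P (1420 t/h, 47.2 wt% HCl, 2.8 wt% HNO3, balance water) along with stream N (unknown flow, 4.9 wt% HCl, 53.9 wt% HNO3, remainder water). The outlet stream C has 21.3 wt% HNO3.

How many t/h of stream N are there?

Let N be the unknown flow. Total out = 1420 + N.
HNO3 balance: 39.76 + 0.539·N = 0.213·(1420 + N)
(0.539 − 0.213)·N = 0.213×1420 − 39.76 = 262.7
N = 262.7 / 0.326 = 805.83 t/h

805.8 t/h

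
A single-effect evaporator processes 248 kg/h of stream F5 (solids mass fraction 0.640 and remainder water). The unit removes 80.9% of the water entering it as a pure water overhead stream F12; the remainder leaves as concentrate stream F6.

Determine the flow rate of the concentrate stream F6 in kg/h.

175.8 kg/h

water entering = 248×0.360 = 89.28 kg/h; overhead removed = 0.809×89.28 = 72.228 kg/h.
Concentrate = 248 − 72.228 = 175.77 kg/h.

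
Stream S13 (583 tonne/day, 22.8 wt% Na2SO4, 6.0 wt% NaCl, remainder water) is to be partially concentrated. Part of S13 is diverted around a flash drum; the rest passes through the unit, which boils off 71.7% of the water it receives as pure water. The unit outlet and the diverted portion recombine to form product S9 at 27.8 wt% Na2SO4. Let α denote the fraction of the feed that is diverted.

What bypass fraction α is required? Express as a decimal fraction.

All 583×0.228 = 132.92 tonne/day of Na2SO4 reaches S9, so S9 = 132.92/0.278 = 478.14 tonne/day and vapour = 104.86 tonne/day.
The evaporator receives (1−α)·583 of feed at 0.712 water and removes 0.717 of that water:
0.717×0.712×(1−α)×583 = 104.86
(1−α) = 104.86/297.62 = 0.3523;  α = 0.6477.

0.648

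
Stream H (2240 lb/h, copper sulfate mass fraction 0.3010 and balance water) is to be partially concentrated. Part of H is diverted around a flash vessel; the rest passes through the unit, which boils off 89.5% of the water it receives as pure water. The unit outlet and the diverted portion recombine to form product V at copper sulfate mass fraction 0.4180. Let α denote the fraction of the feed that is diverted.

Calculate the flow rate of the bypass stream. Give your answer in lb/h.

All 2240×0.301 = 674.24 lb/h of copper sulfate reaches V, so V = 674.24/0.418 = 1613 lb/h and vapour = 626.99 lb/h.
The evaporator receives (1−α)·2240 of feed at 0.699 water and removes 0.895 of that water:
0.895×0.699×(1−α)×2240 = 626.99
(1−α) = 626.99/1401.4 = 0.4474;  α = 0.5526.
Bypass flow = 0.5526×2240 = 1237.8 lb/h.

1238 lb/h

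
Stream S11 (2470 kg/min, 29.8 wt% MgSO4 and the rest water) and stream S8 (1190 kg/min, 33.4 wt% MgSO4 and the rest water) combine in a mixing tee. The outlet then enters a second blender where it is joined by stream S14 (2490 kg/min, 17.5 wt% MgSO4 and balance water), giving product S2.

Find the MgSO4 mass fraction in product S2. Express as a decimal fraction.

0.255

Overall, product flow = 6150 kg/min.
MgSO4 in = 2470×0.298 + 1190×0.334 + 2490×0.175 = 1569.3 kg/min.
MgSO4 fraction in S2 = 0.255.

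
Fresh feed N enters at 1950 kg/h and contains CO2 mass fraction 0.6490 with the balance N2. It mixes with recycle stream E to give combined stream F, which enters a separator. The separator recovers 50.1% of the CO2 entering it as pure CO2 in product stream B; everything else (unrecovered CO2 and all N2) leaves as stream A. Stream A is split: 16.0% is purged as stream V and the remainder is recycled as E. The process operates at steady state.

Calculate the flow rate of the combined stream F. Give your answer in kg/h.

N2 enters only via N and leaves only via the purge: 1950×0.351 = 0.160×(N2 in A), and the separator passes all N2, so N2 in F = N2 in A = 4277.8 kg/h.
CO2 in F: m_A = 1950×0.649 + (1−0.160)·(1−0.501)·m_A, so m_A = 1265.5/0.5808 = 2178.8 kg/h.
F = 2178.8 + 4277.8 = 6456.6 kg/h.

6457 kg/h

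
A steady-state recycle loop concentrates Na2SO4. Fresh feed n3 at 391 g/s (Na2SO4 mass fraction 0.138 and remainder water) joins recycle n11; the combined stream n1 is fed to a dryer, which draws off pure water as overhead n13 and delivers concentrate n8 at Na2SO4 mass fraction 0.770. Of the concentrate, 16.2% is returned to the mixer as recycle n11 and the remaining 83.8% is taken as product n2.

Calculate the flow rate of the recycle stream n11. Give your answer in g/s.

13.55 g/s

Overall Na2SO4 balance (none leaves overhead): Na2SO4 in fresh feed = Na2SO4 in product, i.e. 391×0.138 = (1−0.162)·n8·0.770.
n8 = 53.958/(0.770×0.838) = 83.622 g/s.
Recycle n11 = 0.162×83.622 = 13.547 g/s.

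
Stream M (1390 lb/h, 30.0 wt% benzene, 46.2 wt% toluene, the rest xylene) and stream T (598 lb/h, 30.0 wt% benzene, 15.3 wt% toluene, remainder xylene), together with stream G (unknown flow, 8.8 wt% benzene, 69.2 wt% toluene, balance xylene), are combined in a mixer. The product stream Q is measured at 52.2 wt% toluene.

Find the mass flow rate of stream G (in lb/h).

1789 lb/h

Let G be the unknown flow. Total out = 1988 + G.
toluene balance: 733.67 + 0.692·G = 0.522·(1988 + G)
(0.692 − 0.522)·G = 0.522×1988 − 733.67 = 304.06
G = 304.06 / 0.170 = 1788.6 lb/h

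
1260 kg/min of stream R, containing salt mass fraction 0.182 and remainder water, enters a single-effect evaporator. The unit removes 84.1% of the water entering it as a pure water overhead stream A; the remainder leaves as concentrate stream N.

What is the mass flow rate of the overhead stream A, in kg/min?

water entering = 1260×0.818 = 1030.7 kg/min; overhead removed = 0.841×1030.7 = 866.8 kg/min.

866.8 kg/min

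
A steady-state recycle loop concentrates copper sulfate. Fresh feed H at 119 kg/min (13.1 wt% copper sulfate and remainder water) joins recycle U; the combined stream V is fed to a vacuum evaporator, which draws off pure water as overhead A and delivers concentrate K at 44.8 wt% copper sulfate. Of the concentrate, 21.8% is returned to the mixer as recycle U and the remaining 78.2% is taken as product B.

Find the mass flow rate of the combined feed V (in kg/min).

128.7 kg/min

Overall copper sulfate balance (none leaves overhead): copper sulfate in fresh feed = copper sulfate in product, i.e. 119×0.131 = (1−0.218)·K·0.448.
K = 15.589/(0.448×0.782) = 44.497 kg/min.
Recycle U = 0.218×44.497 = 9.7004 kg/min.
Combined feed V = 119 + 9.7004 = 128.7 kg/min.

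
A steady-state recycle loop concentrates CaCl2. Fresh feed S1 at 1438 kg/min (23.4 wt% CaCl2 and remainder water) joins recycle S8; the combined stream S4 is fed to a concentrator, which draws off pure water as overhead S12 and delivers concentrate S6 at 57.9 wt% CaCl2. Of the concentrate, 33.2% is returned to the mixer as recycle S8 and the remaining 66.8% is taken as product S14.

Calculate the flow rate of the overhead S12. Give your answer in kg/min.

856.8 kg/min

Overall CaCl2 balance (none leaves overhead): CaCl2 in fresh feed = CaCl2 in product, i.e. 1438×0.234 = (1−0.332)·S6·0.579.
S6 = 336.49/(0.579×0.668) = 870 kg/min.
Recycle S8 = 0.332×870 = 288.84 kg/min.
Combined feed S4 = 1438 + 288.84 = 1726.8 kg/min.
Overhead S12 = S4 − S6 = 1726.8 − 870 = 856.84 kg/min.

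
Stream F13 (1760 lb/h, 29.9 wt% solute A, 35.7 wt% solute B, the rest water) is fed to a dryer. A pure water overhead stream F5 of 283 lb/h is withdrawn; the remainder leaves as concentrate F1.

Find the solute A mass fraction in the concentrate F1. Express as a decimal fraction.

0.356

solute A is not removed: 1760×0.299 = 526.24 lb/h of solute A enters F1.
Concentrate = 1760 − 283 = 1477 lb/h.
Mass fraction = 526.24/1477 = 0.356.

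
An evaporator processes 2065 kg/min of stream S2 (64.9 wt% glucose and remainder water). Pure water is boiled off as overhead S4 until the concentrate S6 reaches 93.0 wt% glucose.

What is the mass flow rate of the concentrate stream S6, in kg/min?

glucose is conserved: 2065×0.649 = 1340.2 kg/min all reports to the concentrate.
Concentrate = 1340.2/(target fraction) = 1441.1 kg/min.

1441 kg/min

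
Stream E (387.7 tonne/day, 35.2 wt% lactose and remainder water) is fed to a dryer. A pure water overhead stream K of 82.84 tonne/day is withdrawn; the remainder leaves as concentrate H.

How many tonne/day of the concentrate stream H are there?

304.9 tonne/day

Concentrate = 387.7 − 82.84 = 304.86 tonne/day.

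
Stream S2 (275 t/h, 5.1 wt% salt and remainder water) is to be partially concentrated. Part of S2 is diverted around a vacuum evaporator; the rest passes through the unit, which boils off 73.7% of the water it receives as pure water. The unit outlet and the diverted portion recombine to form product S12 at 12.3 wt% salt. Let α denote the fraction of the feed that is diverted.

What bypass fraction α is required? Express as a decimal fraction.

0.163

All 275×0.051 = 14.025 t/h of salt reaches S12, so S12 = 14.025/0.123 = 114.02 t/h and vapour = 160.98 t/h.
The evaporator receives (1−α)·275 of feed at 0.949 water and removes 0.737 of that water:
0.737×0.949×(1−α)×275 = 160.98
(1−α) = 160.98/192.34 = 0.8369;  α = 0.1631.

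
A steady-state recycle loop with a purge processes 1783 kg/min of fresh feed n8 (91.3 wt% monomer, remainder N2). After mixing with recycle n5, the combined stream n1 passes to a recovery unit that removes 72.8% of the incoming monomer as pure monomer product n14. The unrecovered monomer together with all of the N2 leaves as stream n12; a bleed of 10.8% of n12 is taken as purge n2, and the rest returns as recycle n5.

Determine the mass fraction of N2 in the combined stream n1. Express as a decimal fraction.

0.401

N2 enters only via n8 and leaves only via the purge: 1783×0.087 = 0.108×(N2 in n12), and the recovery unit passes all N2, so N2 in n1 = N2 in n12 = 1436.3 kg/min.
monomer in n1: m_A = 1783×0.913 + (1−0.108)·(1−0.728)·m_A, so m_A = 1627.9/0.7574 = 2149.4 kg/min.
n1 = 2149.4 + 1436.3 = 3585.7 kg/min.
N2 fraction in n1 = 1436.3/3585.7 = 0.401.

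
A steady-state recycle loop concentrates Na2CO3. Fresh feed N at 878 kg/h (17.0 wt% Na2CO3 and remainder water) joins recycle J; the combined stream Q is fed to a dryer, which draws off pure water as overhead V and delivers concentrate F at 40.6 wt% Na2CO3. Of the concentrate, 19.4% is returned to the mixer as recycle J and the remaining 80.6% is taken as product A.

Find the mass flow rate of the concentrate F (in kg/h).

456.1 kg/h

Overall Na2CO3 balance (none leaves overhead): Na2CO3 in fresh feed = Na2CO3 in product, i.e. 878×0.170 = (1−0.194)·F·0.406.
F = 149.26/(0.406×0.806) = 456.12 kg/h.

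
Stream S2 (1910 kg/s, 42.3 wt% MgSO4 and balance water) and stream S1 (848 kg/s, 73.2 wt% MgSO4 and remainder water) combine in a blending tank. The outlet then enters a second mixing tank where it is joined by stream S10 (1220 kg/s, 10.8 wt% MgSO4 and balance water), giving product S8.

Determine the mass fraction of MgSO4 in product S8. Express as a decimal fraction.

0.3923

Overall, product flow = 3978 kg/s.
MgSO4 in = 1910×0.423 + 848×0.732 + 1220×0.108 = 1560.4 kg/s.
MgSO4 fraction in S8 = 0.3923.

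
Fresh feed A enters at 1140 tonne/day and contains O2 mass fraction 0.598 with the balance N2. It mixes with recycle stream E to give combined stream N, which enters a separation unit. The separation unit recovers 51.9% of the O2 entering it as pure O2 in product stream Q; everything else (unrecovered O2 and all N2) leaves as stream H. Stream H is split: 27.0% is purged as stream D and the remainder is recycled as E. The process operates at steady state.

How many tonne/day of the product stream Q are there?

545.3 tonne/day

O2 in N: m_A = 1140×0.598 + (1−0.270)·(1−0.519)·m_A, so m_A = 681.72/0.6489 = 1050.6 tonne/day.
Product Q = 0.519×1050.6 = 545.28 tonne/day.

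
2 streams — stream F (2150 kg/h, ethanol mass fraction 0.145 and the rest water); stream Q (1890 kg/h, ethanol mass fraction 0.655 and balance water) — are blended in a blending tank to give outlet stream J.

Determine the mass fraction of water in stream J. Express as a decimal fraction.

0.616

Total flow out = 2150 + 1890 = 4040 kg/h.
water in = 2150×0.855 + 1890×0.345 = 2490.3 kg/h.
water mass fraction in J = 2490.3/4040 = 0.616.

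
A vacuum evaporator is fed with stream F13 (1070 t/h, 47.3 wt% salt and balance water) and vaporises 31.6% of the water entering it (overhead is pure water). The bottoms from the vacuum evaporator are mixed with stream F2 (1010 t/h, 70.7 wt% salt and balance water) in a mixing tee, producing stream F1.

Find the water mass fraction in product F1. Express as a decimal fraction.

Vapour removed = 0.316×0.527×1070 = 178.19 t/h; concentrate = 891.81 t/h.
water reaching the mixer = 385.7 (from concentrate) + 1010×0.293 = 681.63 t/h.
Product flow = 891.81 + 1010 = 1901.8 t/h; water fraction = 0.3584.

0.3584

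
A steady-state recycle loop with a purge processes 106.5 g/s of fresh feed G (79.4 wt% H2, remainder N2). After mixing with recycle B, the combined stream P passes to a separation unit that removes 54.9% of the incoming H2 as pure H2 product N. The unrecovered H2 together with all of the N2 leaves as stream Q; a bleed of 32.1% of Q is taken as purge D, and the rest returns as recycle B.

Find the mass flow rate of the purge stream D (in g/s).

39.58 g/s

N2 enters only via G and leaves only via the purge: 106.5×0.206 = 0.321×(N2 in Q), and the separation unit passes all N2, so N2 in P = N2 in Q = 68.346 g/s.
H2 in P: m_A = 106.5×0.794 + (1−0.321)·(1−0.549)·m_A, so m_A = 84.561/0.6938 = 121.89 g/s.
Q = (1−0.549)×121.89 + 68.346 = 123.32 g/s.
Purge D = 0.321×123.32 = 39.585 g/s.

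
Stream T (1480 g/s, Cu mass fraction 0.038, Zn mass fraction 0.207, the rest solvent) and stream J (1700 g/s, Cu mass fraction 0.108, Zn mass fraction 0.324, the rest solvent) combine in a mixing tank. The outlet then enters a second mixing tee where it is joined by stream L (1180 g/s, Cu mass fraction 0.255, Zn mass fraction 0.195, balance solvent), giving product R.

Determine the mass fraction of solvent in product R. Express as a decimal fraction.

0.627

Overall, product flow = 4360 g/s.
solvent in = 1480×0.755 + 1700×0.568 + 1180×0.550 = 2732 g/s.
solvent fraction in R = 0.627.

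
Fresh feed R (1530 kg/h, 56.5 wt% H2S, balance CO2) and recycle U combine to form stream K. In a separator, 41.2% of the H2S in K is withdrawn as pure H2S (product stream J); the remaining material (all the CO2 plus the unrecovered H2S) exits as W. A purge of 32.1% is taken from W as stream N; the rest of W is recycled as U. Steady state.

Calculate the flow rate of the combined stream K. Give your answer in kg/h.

3512 kg/h

CO2 enters only via R and leaves only via the purge: 1530×0.435 = 0.321×(CO2 in W), and the separator passes all CO2, so CO2 in K = CO2 in W = 2073.4 kg/h.
H2S in K: m_A = 1530×0.565 + (1−0.321)·(1−0.412)·m_A, so m_A = 864.45/0.6007 = 1439 kg/h.
K = 1439 + 2073.4 = 3512.3 kg/h.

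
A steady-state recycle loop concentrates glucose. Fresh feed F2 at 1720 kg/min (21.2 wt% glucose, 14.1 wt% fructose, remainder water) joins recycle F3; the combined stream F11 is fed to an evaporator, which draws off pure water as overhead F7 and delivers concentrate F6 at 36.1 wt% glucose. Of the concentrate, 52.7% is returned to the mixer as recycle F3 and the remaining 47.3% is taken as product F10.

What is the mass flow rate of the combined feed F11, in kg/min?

Overall glucose balance (none leaves overhead): glucose in fresh feed = glucose in product, i.e. 1720×0.212 = (1−0.527)·F6·0.361.
F6 = 364.64/(0.361×0.473) = 2135.5 kg/min.
Recycle F3 = 0.527×2135.5 = 1125.4 kg/min.
Combined feed F11 = 1720 + 1125.4 = 2845.4 kg/min.

2845 kg/min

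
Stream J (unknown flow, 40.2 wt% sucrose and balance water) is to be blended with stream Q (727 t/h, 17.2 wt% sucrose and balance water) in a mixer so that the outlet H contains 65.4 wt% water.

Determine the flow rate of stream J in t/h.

2259 t/h

Let J be the unknown flow. Total out = 727 + J.
water balance: 601.96 + 0.598·J = 0.654·(727 + J)
(0.598 − 0.654)·J = 0.654×727 − 601.96 = -126.5
J = -126.5 / -0.056 = 2258.9 t/h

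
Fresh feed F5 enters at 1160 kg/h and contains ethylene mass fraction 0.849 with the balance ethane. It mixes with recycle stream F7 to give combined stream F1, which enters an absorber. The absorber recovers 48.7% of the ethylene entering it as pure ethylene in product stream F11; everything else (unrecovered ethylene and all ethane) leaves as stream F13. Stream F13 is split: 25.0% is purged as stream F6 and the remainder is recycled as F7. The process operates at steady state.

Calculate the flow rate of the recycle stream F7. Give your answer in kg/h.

ethane enters only via F5 and leaves only via the purge: 1160×0.151 = 0.250×(ethane in F13), and the absorber passes all ethane, so ethane in F1 = ethane in F13 = 700.64 kg/h.
ethylene in F1: m_A = 1160×0.849 + (1−0.250)·(1−0.487)·m_A, so m_A = 984.84/0.6152 = 1600.7 kg/h.
F13 = (1−0.487)×1600.7 + 700.64 = 1521.8 kg/h.
Recycle F7 = (1−0.250)×1521.8 = 1141.4 kg/h.

1141 kg/h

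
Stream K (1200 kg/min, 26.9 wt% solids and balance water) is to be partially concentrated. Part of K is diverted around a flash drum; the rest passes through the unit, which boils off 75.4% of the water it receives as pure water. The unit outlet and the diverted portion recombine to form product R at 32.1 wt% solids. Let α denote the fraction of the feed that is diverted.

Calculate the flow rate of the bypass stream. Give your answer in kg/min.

All 1200×0.269 = 322.8 kg/min of solids reaches R, so R = 322.8/0.321 = 1005.6 kg/min and vapour = 194.39 kg/min.
The evaporator receives (1−α)·1200 of feed at 0.731 water and removes 0.754 of that water:
0.754×0.731×(1−α)×1200 = 194.39
(1−α) = 194.39/661.41 = 0.2939;  α = 0.7061.
Bypass flow = 0.7061×1200 = 847.31 kg/min.

847.3 kg/min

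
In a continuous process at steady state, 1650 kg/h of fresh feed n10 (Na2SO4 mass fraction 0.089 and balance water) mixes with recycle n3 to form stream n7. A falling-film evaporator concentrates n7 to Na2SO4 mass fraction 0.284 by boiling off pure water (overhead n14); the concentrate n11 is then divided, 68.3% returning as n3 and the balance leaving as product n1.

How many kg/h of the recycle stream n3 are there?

1114 kg/h

Overall Na2SO4 balance (none leaves overhead): Na2SO4 in fresh feed = Na2SO4 in product, i.e. 1650×0.089 = (1−0.683)·n11·0.284.
n11 = 146.85/(0.284×0.317) = 1631.2 kg/h.
Recycle n3 = 0.683×1631.2 = 1114.1 kg/h.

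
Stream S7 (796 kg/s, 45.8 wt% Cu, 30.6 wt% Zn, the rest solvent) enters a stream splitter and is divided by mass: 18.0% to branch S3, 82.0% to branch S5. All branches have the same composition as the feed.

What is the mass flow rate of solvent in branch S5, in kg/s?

Branch S5 total = 0.820×796 = 652.72 kg/s.
solvent in S5 = 0.236×652.72 = 154.04 kg/s.

154 kg/s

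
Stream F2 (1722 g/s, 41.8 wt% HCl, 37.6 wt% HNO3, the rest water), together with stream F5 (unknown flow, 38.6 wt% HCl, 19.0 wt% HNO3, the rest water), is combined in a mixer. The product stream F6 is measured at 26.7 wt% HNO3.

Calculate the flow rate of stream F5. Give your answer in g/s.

Let F5 be the unknown flow. Total out = 1722 + F5.
HNO3 balance: 647.47 + 0.190·F5 = 0.267·(1722 + F5)
(0.190 − 0.267)·F5 = 0.267×1722 − 647.47 = -187.7
F5 = -187.7 / -0.077 = 2437.6 g/s

2438 g/s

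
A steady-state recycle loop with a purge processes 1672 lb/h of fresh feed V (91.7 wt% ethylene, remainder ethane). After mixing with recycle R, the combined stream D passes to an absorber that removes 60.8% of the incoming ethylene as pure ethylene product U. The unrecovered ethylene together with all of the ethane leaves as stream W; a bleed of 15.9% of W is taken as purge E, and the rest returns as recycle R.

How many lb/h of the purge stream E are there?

ethane enters only via V and leaves only via the purge: 1672×0.083 = 0.159×(ethane in W), and the absorber passes all ethane, so ethane in D = ethane in W = 872.81 lb/h.
ethylene in D: m_A = 1672×0.917 + (1−0.159)·(1−0.608)·m_A, so m_A = 1533.2/0.6703 = 2287.3 lb/h.
W = (1−0.608)×2287.3 + 872.81 = 1769.4 lb/h.
Purge E = 0.159×1769.4 = 281.34 lb/h.

281.3 lb/h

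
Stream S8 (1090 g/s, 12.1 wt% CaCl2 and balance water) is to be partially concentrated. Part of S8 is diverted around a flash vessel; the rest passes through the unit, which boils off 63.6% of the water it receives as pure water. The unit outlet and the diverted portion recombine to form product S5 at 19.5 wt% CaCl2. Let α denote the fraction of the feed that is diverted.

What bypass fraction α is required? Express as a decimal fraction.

0.321

All 1090×0.121 = 131.89 g/s of CaCl2 reaches S5, so S5 = 131.89/0.195 = 676.36 g/s and vapour = 413.64 g/s.
The evaporator receives (1−α)·1090 of feed at 0.879 water and removes 0.636 of that water:
0.636×0.879×(1−α)×1090 = 413.64
(1−α) = 413.64/609.36 = 0.6788;  α = 0.3212.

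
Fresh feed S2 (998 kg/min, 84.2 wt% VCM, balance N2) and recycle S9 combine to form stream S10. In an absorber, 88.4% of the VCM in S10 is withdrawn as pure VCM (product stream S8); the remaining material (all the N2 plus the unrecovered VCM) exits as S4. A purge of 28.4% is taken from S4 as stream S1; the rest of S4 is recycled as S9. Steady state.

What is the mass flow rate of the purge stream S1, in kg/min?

187.9 kg/min

N2 enters only via S2 and leaves only via the purge: 998×0.158 = 0.284×(N2 in S4), and the absorber passes all N2, so N2 in S10 = N2 in S4 = 555.23 kg/min.
VCM in S10: m_A = 998×0.842 + (1−0.284)·(1−0.884)·m_A, so m_A = 840.32/0.9169 = 916.43 kg/min.
S4 = (1−0.884)×916.43 + 555.23 = 661.53 kg/min.
Purge S1 = 0.284×661.53 = 187.87 kg/min.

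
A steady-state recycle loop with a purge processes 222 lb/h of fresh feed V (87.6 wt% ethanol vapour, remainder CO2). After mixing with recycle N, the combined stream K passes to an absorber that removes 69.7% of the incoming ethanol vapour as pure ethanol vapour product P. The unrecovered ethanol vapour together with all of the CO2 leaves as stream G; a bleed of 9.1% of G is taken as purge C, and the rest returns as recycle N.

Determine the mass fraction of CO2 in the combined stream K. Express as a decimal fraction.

0.530

CO2 enters only via V and leaves only via the purge: 222×0.124 = 0.091×(CO2 in G), and the absorber passes all CO2, so CO2 in K = CO2 in G = 302.51 lb/h.
ethanol vapour in K: m_A = 222×0.876 + (1−0.091)·(1−0.697)·m_A, so m_A = 194.47/0.7246 = 268.4 lb/h.
K = 268.4 + 302.51 = 570.9 lb/h.
CO2 fraction in K = 302.51/570.9 = 0.530.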